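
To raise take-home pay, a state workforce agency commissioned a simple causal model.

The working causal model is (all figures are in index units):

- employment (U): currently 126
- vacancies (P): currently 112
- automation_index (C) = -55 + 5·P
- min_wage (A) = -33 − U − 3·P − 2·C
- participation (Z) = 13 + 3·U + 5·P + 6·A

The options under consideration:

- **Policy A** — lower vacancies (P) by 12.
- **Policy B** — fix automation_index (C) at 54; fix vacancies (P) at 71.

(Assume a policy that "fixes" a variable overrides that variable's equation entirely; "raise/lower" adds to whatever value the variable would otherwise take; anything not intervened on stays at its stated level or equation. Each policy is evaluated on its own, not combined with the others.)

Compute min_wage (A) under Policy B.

-480

Policy B (C := 54, P := 71):
  U = 126
  P = 71
  C = 54
  A = -33 − 126 − 3·71 − 2·54 = -480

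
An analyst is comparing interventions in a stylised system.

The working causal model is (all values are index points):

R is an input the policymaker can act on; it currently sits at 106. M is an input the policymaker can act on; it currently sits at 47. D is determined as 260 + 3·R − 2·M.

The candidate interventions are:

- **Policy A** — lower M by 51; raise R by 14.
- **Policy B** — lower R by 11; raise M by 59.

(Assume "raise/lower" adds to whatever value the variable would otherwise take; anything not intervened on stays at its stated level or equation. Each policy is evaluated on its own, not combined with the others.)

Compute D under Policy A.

628

Policy A (M − 51, R + 14):
  R = 106 + 14 = 120
  M = 47 − 51 = -4
  D = 260 + 3·120 − 2·(-4) = 628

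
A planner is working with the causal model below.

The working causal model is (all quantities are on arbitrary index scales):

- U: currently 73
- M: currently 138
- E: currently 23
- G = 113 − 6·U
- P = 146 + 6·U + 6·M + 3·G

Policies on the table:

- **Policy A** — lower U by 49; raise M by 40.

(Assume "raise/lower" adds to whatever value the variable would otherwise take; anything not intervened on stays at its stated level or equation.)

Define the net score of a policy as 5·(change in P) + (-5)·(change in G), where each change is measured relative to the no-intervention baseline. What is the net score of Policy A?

2670

Baseline:
  U = 73
  M = 138
  G = 113 − 6·73 = -325
  P = 146 + 6·73 + 6·138 + 3·(-325) = 437
Policy A (U − 49, M + 40):
  U = 73 − 49 = 24
  M = 138 + 40 = 178
  G = 113 − 6·24 = -31
  P = 146 + 6·24 + 6·178 + 3·(-31) = 1265
ΔP = 1265 − 437 = 828; ΔG = -31 − (-325) = 294
Score = 5·828 + (-5)·294 = 2670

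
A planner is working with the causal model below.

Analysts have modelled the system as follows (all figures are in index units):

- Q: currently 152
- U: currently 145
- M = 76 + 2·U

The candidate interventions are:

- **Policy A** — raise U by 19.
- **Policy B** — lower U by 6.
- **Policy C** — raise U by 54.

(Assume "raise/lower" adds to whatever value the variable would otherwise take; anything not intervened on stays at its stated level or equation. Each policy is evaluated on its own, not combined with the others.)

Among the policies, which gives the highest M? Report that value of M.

Policy A (U + 19):
  U = 145 + 19 = 164
  M = 76 + 2·164 = 404
Policy B (U − 6):
  U = 145 − 6 = 139
  M = 76 + 2·139 = 354
Policy C (U + 54):
  U = 145 + 54 = 199
  M = 76 + 2·199 = 474
Comparing — Policy A: M=404, Policy B: M=354, Policy C: M=474. Highest is 474 (Policy C).

474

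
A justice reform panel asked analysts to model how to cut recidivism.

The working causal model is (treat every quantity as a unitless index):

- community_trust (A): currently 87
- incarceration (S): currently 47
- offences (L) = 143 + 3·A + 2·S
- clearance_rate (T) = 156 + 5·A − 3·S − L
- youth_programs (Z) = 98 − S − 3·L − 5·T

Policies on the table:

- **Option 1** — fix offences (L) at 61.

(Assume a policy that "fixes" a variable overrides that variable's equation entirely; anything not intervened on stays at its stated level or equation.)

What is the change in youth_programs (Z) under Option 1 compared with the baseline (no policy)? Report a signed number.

Baseline:
  A = 87
  S = 47
  L = 143 + 3·87 + 2·47 = 498
  T = 156 + 5·87 − 3·47 − 498 = -48
  Z = 98 − 47 − 3·498 − 5·(-48) = -1203
Option 1 (L := 61):
  A = 87
  S = 47
  L = 61
  T = 156 + 5·87 − 3·47 − 61 = 389
  Z = 98 − 47 − 3·61 − 5·389 = -2077
Change in Z: -2077 − (-1203) = -874

-874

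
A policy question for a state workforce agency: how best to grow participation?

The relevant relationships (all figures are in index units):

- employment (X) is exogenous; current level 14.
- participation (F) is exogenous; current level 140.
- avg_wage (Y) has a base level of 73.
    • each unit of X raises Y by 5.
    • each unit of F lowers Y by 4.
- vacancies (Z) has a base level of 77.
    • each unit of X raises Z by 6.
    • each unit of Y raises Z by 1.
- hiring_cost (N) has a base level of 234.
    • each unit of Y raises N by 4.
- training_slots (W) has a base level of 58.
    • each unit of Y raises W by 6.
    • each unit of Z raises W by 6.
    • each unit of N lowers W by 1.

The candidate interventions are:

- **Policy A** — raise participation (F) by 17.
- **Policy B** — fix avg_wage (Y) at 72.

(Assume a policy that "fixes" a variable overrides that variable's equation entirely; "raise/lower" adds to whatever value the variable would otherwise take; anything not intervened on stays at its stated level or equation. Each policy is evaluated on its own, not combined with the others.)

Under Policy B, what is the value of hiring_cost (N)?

522

Policy B (Y := 72):
  X = 14
  F = 140
  Y = 72
  N = 234 + 4·72 = 522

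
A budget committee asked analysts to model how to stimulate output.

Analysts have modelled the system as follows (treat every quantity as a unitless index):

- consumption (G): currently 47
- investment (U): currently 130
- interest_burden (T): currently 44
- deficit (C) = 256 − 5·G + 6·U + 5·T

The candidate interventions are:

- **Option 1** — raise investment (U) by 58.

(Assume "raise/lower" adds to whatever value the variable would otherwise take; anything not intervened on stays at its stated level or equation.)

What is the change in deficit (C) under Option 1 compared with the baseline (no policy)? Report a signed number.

Baseline:
  G = 47
  U = 130
  T = 44
  C = 256 − 5·47 + 6·130 + 5·44 = 1021
Option 1 (U + 58):
  G = 47
  U = 130 + 58 = 188
  T = 44
  C = 256 − 5·47 + 6·188 + 5·44 = 1369
Change in C: 1369 − 1021 = 348

348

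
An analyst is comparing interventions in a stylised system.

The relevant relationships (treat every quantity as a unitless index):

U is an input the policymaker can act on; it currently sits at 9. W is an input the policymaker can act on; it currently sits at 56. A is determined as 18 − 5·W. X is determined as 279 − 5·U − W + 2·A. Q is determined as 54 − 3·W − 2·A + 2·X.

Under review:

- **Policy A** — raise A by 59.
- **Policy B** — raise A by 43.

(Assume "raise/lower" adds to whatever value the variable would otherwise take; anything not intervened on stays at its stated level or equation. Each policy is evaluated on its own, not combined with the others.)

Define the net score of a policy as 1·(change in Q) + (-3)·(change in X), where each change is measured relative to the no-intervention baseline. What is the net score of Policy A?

-236

Baseline:
  U = 9
  W = 56
  A = 18 − 5·56 = -262
  X = 279 − 5·9 − 56 + 2·(-262) = -346
  Q = 54 − 3·56 − 2·(-262) + 2·(-346) = -282
Policy A (A + 59):
  U = 9
  W = 56
  A = 18 − 5·56 (+59 from intervention) = -203
  X = 279 − 5·9 − 56 + 2·(-203) = -228
  Q = 54 − 3·56 − 2·(-203) + 2·(-228) = -164
ΔQ = -164 − (-282) = 118; ΔX = -228 − (-346) = 118
Score = 1·118 + (-3)·118 = -236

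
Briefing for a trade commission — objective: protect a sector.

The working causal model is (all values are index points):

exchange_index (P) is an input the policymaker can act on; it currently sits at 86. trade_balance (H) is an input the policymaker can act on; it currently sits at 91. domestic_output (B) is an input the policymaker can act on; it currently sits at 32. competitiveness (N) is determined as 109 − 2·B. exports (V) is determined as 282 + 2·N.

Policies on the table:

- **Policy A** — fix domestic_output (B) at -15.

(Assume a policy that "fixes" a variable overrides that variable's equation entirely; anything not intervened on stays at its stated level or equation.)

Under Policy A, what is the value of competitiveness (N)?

139

Policy A (B := -15):
  B = -15
  N = 109 − 2·(-15) = 139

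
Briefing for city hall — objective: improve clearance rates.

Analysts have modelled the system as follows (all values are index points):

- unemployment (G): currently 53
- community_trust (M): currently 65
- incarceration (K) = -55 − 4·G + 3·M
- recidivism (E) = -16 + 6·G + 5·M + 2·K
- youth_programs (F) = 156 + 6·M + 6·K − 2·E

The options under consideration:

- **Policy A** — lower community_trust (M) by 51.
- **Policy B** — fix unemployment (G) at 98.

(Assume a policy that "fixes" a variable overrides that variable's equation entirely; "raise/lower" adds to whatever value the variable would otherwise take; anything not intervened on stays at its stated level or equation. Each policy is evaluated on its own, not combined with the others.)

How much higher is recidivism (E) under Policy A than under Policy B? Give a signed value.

Policy A (M − 51):
  G = 53
  M = 65 − 51 = 14
  K = -55 − 4·53 + 3·14 = -225
  E = -16 + 6·53 + 5·14 + 2·(-225) = -78
Policy B (G := 98):
  G = 98
  M = 65
  K = -55 − 4·98 + 3·65 = -252
  E = -16 + 6·98 + 5·65 + 2·(-252) = 393
E: -78 − 393 = -471

-471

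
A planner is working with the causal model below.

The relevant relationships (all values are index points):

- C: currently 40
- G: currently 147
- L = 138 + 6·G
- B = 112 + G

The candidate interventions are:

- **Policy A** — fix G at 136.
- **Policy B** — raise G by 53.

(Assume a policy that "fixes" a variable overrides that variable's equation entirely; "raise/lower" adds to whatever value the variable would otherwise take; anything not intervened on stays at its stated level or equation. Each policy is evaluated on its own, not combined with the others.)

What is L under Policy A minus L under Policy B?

Policy A (G := 136):
  G = 136
  L = 138 + 6·136 = 954
Policy B (G + 53):
  G = 147 + 53 = 200
  L = 138 + 6·200 = 1338
L: 954 − 1338 = -384

-384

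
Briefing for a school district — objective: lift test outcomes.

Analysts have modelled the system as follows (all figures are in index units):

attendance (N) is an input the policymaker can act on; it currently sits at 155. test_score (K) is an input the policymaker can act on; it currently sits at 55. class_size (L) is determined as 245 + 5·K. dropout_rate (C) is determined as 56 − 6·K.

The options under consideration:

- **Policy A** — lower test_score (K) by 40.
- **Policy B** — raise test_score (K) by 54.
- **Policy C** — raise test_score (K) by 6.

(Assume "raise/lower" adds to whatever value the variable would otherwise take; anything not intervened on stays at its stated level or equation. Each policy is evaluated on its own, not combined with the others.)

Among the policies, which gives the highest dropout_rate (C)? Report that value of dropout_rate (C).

-34

Policy A (K − 40):
  K = 55 − 40 = 15
  C = 56 − 6·15 = -34
Policy B (K + 54):
  K = 55 + 54 = 109
  C = 56 − 6·109 = -598
Policy C (K + 6):
  K = 55 + 6 = 61
  C = 56 − 6·61 = -310
Comparing — Policy A: C=-34, Policy B: C=-598, Policy C: C=-310. Highest is -34 (Policy A).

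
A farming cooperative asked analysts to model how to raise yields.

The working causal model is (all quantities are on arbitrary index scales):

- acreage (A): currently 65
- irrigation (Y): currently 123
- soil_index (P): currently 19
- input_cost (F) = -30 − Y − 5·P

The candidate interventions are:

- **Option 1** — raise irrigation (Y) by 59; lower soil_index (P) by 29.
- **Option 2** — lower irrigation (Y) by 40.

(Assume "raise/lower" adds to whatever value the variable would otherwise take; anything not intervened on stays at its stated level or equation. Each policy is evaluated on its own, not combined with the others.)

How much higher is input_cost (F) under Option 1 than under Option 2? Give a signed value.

46

Option 1 (Y + 59, P − 29):
  Y = 123 + 59 = 182
  P = 19 − 29 = -10
  F = -30 − 182 − 5·(-10) = -162
Option 2 (Y − 40):
  Y = 123 − 40 = 83
  P = 19
  F = -30 − 83 − 5·19 = -208
F: -162 − (-208) = 46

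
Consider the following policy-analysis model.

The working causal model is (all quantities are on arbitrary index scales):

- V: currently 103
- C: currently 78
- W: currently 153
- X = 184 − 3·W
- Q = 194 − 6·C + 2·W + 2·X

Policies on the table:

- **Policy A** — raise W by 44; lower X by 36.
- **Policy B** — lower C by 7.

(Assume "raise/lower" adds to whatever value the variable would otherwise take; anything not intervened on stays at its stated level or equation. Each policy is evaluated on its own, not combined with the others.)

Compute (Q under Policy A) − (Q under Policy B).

-290

Policy A (W + 44, X − 36):
  C = 78
  W = 153 + 44 = 197
  X = 184 − 3·197 (−36 from intervention) = -443
  Q = 194 − 6·78 + 2·197 + 2·(-443) = -766
Policy B (C − 7):
  C = 78 − 7 = 71
  W = 153
  X = 184 − 3·153 = -275
  Q = 194 − 6·71 + 2·153 + 2·(-275) = -476
Q: -766 − (-476) = -290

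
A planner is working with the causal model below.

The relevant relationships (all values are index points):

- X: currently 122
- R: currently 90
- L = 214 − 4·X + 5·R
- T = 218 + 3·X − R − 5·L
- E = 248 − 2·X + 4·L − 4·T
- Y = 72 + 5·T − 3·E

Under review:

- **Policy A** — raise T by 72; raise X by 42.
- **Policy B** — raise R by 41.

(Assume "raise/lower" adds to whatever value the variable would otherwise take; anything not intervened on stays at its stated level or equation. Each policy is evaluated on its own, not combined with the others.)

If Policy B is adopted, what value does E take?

Policy B (R + 41):
  X = 122
  R = 90 + 41 = 131
  L = 214 − 4·122 + 5·131 = 381
  T = 218 + 3·122 − 131 − 5·381 = -1452
  E = 248 − 2·122 + 4·381 − 4·(-1452) = 7336

7336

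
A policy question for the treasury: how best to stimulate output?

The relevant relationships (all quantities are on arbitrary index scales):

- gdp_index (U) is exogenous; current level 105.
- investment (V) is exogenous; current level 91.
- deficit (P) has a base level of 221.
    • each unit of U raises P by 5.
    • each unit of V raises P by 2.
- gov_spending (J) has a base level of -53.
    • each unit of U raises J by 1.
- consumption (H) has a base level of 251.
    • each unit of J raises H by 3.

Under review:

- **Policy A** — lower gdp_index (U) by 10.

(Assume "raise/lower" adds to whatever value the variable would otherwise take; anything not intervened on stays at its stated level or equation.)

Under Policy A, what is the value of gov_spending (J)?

Policy A (U − 10):
  U = 105 − 10 = 95
  J = -53 + 95 = 42

42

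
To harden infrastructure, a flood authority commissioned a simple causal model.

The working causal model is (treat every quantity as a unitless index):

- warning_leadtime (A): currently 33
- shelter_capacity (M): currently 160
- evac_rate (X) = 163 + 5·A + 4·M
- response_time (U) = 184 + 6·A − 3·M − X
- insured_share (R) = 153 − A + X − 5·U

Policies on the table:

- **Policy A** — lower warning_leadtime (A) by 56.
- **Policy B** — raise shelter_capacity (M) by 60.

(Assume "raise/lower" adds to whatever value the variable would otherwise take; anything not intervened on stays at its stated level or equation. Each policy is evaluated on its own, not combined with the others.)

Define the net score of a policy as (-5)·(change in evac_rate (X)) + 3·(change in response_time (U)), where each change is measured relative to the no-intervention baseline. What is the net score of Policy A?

Baseline:
  A = 33
  M = 160
  X = 163 + 5·33 + 4·160 = 968
  U = 184 + 6·33 − 3·160 − 968 = -1066
Policy A (A − 56):
  A = 33 − 56 = -23
  M = 160
  X = 163 + 5·(-23) + 4·160 = 688
  U = 184 + 6·(-23) − 3·160 − 688 = -1122
ΔX = 688 − 968 = -280; ΔU = -1122 − (-1066) = -56
Score = (-5)·(-280) + 3·(-56) = 1232

1232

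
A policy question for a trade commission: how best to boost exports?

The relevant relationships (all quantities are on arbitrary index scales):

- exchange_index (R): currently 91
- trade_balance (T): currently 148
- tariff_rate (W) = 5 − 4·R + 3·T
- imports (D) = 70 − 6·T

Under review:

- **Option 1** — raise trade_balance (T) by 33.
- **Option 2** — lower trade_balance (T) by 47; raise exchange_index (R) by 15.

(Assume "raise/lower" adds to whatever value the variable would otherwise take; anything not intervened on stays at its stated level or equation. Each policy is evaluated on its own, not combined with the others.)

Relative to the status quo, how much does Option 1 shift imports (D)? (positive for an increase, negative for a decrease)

-198

Baseline:
  T = 148
  D = 70 − 6·148 = -818
Option 1 (T + 33):
  T = 148 + 33 = 181
  D = 70 − 6·181 = -1016
Change in D: -1016 − (-818) = -198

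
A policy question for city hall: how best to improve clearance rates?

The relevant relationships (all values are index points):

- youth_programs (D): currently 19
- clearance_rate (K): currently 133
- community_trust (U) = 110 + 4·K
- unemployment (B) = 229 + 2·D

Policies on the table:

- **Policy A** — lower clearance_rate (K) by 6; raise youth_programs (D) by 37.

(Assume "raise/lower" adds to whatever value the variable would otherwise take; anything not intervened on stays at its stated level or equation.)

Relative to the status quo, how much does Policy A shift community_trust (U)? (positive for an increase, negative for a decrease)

Baseline:
  K = 133
  U = 110 + 4·133 = 642
Policy A (K − 6, D + 37):
  K = 133 − 6 = 127
  U = 110 + 4·127 = 618
Change in U: 618 − 642 = -24

-24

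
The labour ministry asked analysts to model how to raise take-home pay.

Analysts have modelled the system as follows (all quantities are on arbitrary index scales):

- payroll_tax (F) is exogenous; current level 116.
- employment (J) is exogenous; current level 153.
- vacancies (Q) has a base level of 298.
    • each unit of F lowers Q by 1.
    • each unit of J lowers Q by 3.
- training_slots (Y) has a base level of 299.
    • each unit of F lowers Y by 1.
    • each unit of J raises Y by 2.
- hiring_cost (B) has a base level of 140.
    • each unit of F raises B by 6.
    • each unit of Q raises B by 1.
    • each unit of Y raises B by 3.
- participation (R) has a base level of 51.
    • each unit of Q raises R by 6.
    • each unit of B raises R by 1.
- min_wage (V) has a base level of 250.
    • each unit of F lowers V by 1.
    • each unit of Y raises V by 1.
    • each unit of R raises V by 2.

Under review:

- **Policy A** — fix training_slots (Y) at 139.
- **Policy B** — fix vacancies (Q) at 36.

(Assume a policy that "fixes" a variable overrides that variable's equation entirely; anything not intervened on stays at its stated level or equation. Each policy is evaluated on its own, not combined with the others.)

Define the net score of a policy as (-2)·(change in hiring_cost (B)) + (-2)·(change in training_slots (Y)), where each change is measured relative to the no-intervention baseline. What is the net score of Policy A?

2800

Baseline:
  F = 116
  J = 153
  Q = 298 − 116 − 3·153 = -277
  Y = 299 − 116 + 2·153 = 489
  B = 140 + 6·116 + (-277) + 3·489 = 2026
Policy A (Y := 139):
  F = 116
  J = 153
  Q = 298 − 116 − 3·153 = -277
  Y = 139
  B = 140 + 6·116 + (-277) + 3·139 = 976
ΔB = 976 − 2026 = -1050; ΔY = 139 − 489 = -350
Score = (-2)·(-1050) + (-2)·(-350) = 2800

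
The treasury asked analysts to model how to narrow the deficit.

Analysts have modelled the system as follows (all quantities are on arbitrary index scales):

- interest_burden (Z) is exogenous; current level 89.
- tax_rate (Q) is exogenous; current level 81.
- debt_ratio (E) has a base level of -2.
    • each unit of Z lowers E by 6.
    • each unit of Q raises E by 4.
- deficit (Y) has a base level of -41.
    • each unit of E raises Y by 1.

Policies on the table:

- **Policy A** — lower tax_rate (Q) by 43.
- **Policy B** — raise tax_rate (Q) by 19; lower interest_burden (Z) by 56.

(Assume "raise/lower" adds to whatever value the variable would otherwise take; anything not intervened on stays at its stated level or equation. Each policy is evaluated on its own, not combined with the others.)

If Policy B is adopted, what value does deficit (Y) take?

159

Policy B (Q + 19, Z − 56):
  Z = 89 − 56 = 33
  Q = 81 + 19 = 100
  E = -2 − 6·33 + 4·100 = 200
  Y = -41 + 200 = 159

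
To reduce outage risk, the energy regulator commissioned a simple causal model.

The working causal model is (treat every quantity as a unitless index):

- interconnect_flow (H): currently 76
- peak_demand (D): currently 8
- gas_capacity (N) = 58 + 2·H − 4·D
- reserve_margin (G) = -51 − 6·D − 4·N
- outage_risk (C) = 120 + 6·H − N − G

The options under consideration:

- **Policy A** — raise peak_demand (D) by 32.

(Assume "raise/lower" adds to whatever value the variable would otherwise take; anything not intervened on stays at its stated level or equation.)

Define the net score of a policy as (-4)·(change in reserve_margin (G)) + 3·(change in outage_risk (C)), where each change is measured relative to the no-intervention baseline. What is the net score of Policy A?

Baseline:
  H = 76
  D = 8
  N = 58 + 2·76 − 4·8 = 178
  G = -51 − 6·8 − 4·178 = -811
  C = 120 + 6·76 − 178 − (-811) = 1209
Policy A (D + 32):
  H = 76
  D = 8 + 32 = 40
  N = 58 + 2·76 − 4·40 = 50
  G = -51 − 6·40 − 4·50 = -491
  C = 120 + 6·76 − 50 − (-491) = 1017
ΔG = -491 − (-811) = 320; ΔC = 1017 − 1209 = -192
Score = (-4)·320 + 3·(-192) = -1856

-1856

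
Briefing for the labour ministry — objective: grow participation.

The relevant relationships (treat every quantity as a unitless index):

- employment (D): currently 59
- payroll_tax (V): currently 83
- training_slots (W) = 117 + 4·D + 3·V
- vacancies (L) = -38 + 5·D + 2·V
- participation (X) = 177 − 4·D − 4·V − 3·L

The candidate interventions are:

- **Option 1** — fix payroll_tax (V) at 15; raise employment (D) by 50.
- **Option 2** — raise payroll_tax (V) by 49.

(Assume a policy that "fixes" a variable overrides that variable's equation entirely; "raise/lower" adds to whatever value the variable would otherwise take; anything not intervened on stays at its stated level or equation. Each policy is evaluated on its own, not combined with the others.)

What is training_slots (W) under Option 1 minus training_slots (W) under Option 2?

-151

Option 1 (V := 15, D + 50):
  D = 59 + 50 = 109
  V = 15
  W = 117 + 4·109 + 3·15 = 598
Option 2 (V + 49):
  D = 59
  V = 83 + 49 = 132
  W = 117 + 4·59 + 3·132 = 749
W: 598 − 749 = -151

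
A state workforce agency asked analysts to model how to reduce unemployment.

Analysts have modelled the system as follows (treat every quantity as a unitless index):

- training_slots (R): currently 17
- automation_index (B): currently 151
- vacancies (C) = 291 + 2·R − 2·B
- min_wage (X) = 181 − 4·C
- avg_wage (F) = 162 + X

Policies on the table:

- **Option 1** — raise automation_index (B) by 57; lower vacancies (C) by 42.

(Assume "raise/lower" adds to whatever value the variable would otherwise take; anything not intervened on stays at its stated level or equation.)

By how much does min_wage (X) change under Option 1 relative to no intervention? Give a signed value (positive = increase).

624

Baseline:
  R = 17
  B = 151
  C = 291 + 2·17 − 2·151 = 23
  X = 181 − 4·23 = 89
Option 1 (B + 57, C − 42):
  R = 17
  B = 151 + 57 = 208
  C = 291 + 2·17 − 2·208 (−42 from intervention) = -133
  X = 181 − 4·(-133) = 713
Change in X: 713 − 89 = 624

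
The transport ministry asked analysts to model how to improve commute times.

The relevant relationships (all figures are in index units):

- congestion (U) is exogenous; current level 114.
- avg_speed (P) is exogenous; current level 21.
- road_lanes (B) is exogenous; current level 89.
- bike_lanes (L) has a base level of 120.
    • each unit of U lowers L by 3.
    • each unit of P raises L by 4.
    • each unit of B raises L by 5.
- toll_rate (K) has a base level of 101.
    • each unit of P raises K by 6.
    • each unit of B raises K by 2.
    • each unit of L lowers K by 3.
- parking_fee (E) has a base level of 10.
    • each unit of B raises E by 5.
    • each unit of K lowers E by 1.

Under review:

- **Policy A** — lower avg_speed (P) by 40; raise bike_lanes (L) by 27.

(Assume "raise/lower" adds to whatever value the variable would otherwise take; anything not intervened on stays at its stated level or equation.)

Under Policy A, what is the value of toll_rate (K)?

-357

Policy A (P − 40, L + 27):
  U = 114
  P = 21 − 40 = -19
  B = 89
  L = 120 − 3·114 + 4·(-19) + 5·89 (+27 from intervention) = 174
  K = 101 + 6·(-19) + 2·89 − 3·174 = -357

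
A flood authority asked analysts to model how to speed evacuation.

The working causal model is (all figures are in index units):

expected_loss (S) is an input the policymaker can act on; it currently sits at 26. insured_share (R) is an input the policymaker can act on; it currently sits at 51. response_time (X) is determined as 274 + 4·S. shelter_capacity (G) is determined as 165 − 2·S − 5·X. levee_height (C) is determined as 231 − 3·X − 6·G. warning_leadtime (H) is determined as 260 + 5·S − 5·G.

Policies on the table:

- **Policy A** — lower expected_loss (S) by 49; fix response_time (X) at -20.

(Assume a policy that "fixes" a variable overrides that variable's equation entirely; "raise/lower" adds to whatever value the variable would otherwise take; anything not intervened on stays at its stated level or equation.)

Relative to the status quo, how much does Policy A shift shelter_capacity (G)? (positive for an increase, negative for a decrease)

2088

Baseline:
  S = 26
  X = 274 + 4·26 = 378
  G = 165 − 2·26 − 5·378 = -1777
Policy A (S − 49, X := -20):
  S = 26 − 49 = -23
  X = -20
  G = 165 − 2·(-23) − 5·(-20) = 311
Change in G: 311 − (-1777) = 2088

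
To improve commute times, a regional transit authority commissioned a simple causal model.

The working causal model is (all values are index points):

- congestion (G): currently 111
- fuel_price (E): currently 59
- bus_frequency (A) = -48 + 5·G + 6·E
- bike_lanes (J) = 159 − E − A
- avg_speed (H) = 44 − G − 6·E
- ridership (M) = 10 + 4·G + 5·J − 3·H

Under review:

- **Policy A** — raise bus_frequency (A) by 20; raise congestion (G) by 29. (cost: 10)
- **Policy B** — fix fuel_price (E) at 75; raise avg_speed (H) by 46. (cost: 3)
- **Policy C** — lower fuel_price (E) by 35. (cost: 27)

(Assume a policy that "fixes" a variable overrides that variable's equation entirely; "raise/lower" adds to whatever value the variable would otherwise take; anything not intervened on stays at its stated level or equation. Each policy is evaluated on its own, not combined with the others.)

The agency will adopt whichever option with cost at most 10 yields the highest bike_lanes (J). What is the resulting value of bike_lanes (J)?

-873

Policy A (A + 20, G + 29):
  G = 111 + 29 = 140
  E = 59
  A = -48 + 5·140 + 6·59 (+20 from intervention) = 1026
  J = 159 − 59 − 1026 = -926
Policy B (E := 75, H + 46):
  G = 111
  E = 75
  A = -48 + 5·111 + 6·75 = 957
  J = 159 − 75 − 957 = -873
Comparing — Policy A: J=-926, Policy B: J=-873. Highest is -873 (Policy B).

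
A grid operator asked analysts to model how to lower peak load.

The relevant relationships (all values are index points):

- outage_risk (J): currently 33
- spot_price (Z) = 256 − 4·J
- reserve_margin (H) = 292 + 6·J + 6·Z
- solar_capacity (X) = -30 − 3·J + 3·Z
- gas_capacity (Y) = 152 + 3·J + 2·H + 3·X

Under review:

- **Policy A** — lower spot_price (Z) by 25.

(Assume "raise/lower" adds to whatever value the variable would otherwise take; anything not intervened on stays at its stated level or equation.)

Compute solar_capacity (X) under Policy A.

Policy A (Z − 25):
  J = 33
  Z = 256 − 4·33 (−25 from intervention) = 99
  X = -30 − 3·33 + 3·99 = 168

168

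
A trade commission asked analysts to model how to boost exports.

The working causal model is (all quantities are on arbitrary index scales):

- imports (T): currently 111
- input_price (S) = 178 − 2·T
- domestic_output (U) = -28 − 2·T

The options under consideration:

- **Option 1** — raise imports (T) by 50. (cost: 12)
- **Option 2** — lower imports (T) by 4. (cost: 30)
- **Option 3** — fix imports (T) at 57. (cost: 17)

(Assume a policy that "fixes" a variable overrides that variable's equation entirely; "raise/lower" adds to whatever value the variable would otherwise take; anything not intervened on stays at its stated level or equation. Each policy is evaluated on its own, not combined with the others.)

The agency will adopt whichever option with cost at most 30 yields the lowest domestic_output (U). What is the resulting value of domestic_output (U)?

-350

Option 1 (T + 50):
  T = 111 + 50 = 161
  U = -28 − 2·161 = -350
Option 2 (T − 4):
  T = 111 − 4 = 107
  U = -28 − 2·107 = -242
Option 3 (T := 57):
  T = 57
  U = -28 − 2·57 = -142
Comparing — Option 1: U=-350, Option 2: U=-242, Option 3: U=-142. Lowest is -350 (Option 1).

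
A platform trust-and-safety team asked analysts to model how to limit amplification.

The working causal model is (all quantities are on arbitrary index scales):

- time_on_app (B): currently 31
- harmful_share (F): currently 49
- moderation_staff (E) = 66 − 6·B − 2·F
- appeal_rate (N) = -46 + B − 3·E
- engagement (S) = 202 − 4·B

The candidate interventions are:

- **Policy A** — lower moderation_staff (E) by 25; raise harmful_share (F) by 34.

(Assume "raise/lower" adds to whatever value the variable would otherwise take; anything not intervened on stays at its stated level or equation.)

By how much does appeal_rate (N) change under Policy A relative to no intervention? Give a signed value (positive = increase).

Baseline:
  B = 31
  F = 49
  E = 66 − 6·31 − 2·49 = -218
  N = -46 + 31 − 3·(-218) = 639
Policy A (E − 25, F + 34):
  B = 31
  F = 49 + 34 = 83
  E = 66 − 6·31 − 2·83 (−25 from intervention) = -311
  N = -46 + 31 − 3·(-311) = 918
Change in N: 918 − 639 = 279

279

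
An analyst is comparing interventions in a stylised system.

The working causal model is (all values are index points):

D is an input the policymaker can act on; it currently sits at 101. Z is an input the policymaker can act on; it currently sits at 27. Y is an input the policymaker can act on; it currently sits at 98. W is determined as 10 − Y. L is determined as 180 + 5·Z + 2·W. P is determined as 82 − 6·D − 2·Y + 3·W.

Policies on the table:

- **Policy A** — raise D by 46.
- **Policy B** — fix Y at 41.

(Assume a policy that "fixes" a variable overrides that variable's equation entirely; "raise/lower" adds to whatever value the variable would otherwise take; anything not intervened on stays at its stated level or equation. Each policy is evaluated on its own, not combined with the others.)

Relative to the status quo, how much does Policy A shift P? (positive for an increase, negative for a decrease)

-276

Baseline:
  D = 101
  Y = 98
  W = 10 − 98 = -88
  P = 82 − 6·101 − 2·98 + 3·(-88) = -984
Policy A (D + 46):
  D = 101 + 46 = 147
  Y = 98
  W = 10 − 98 = -88
  P = 82 − 6·147 − 2·98 + 3·(-88) = -1260
Change in P: -1260 − (-984) = -276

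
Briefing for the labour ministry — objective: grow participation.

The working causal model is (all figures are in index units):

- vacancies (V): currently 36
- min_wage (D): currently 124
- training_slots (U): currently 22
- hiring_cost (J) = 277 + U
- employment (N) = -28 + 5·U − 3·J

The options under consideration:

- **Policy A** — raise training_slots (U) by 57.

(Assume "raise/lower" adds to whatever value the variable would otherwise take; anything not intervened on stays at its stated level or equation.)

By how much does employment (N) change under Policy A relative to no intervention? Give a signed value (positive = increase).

Baseline:
  U = 22
  J = 277 + 22 = 299
  N = -28 + 5·22 − 3·299 = -815
Policy A (U + 57):
  U = 22 + 57 = 79
  J = 277 + 79 = 356
  N = -28 + 5·79 − 3·356 = -701
Change in N: -701 − (-815) = 114

114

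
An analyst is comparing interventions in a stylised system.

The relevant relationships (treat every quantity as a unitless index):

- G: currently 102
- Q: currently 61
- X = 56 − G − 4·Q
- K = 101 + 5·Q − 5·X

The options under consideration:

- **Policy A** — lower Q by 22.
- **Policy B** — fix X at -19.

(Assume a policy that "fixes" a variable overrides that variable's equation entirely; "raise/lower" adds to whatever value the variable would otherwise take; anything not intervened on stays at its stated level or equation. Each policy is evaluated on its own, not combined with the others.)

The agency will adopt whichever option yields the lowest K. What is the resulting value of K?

501

Policy A (Q − 22):
  G = 102
  Q = 61 − 22 = 39
  X = 56 − 102 − 4·39 = -202
  K = 101 + 5·39 − 5·(-202) = 1306
Policy B (X := -19):
  G = 102
  Q = 61
  X = -19
  K = 101 + 5·61 − 5·(-19) = 501
Comparing — Policy A: K=1306, Policy B: K=501. Lowest is 501 (Policy B).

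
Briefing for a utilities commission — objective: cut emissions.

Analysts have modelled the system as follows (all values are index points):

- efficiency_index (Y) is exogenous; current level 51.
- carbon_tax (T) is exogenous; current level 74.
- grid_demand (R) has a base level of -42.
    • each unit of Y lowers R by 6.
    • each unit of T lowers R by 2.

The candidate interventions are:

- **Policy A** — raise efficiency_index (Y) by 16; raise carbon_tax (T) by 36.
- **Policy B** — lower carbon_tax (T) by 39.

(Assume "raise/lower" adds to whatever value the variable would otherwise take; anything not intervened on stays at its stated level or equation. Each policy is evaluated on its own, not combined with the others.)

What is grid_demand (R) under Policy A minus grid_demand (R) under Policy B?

Policy A (Y + 16, T + 36):
  Y = 51 + 16 = 67
  T = 74 + 36 = 110
  R = -42 − 6·67 − 2·110 = -664
Policy B (T − 39):
  Y = 51
  T = 74 − 39 = 35
  R = -42 − 6·51 − 2·35 = -418
R: -664 − (-418) = -246

-246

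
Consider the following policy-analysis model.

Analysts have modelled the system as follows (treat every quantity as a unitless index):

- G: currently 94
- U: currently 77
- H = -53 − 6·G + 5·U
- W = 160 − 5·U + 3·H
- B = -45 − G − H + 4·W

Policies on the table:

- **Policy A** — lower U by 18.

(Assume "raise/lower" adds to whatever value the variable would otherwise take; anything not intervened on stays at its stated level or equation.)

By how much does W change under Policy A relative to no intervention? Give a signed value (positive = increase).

-180

Baseline:
  G = 94
  U = 77
  H = -53 − 6·94 + 5·77 = -232
  W = 160 − 5·77 + 3·(-232) = -921
Policy A (U − 18):
  G = 94
  U = 77 − 18 = 59
  H = -53 − 6·94 + 5·59 = -322
  W = 160 − 5·59 + 3·(-322) = -1101
Change in W: -1101 − (-921) = -180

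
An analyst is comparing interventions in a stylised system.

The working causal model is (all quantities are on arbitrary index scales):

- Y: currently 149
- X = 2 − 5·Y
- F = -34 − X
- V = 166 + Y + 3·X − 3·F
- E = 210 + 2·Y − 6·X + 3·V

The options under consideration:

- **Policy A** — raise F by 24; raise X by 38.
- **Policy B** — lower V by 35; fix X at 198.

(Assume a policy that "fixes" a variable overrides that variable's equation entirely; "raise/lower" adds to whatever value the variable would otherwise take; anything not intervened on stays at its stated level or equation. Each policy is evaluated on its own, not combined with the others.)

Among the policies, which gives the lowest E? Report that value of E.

-6917

Policy A (F + 24, X + 38):
  Y = 149
  X = 2 − 5·149 (+38 from intervention) = -705
  F = -34 − (-705) (+24 from intervention) = 695
  V = 166 + 149 + 3·(-705) − 3·695 = -3885
  E = 210 + 2·149 − 6·(-705) + 3·(-3885) = -6917
Policy B (V − 35, X := 198):
  Y = 149
  X = 198
  F = -34 − 198 = -232
  V = 166 + 149 + 3·198 − 3·(-232) (−35 from intervention) = 1570
  E = 210 + 2·149 − 6·198 + 3·1570 = 4030
Comparing — Policy A: E=-6917, Policy B: E=4030. Lowest is -6917 (Policy A).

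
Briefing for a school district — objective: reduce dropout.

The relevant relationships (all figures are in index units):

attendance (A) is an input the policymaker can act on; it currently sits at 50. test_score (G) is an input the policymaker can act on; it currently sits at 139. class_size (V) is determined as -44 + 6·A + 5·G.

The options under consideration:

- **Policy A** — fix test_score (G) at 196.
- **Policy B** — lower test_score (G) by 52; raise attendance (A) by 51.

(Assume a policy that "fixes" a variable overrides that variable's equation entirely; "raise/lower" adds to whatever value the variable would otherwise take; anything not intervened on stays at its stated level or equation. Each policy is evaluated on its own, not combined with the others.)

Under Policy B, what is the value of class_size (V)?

997

Policy B (G − 52, A + 51):
  A = 50 + 51 = 101
  G = 139 − 52 = 87
  V = -44 + 6·101 + 5·87 = 997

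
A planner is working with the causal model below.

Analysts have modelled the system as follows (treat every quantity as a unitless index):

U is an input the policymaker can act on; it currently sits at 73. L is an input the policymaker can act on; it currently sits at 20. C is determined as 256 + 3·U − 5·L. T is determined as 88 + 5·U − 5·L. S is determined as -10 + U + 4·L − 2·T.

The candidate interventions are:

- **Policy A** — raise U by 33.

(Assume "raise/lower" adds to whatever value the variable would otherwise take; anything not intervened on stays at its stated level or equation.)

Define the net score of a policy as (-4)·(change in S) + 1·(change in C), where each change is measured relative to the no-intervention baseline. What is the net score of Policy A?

Baseline:
  U = 73
  L = 20
  C = 256 + 3·73 − 5·20 = 375
  T = 88 + 5·73 − 5·20 = 353
  S = -10 + 73 + 4·20 − 2·353 = -563
Policy A (U + 33):
  U = 73 + 33 = 106
  L = 20
  C = 256 + 3·106 − 5·20 = 474
  T = 88 + 5·106 − 5·20 = 518
  S = -10 + 106 + 4·20 − 2·518 = -860
ΔS = -860 − (-563) = -297; ΔC = 474 − 375 = 99
Score = (-4)·(-297) + 1·99 = 1287

1287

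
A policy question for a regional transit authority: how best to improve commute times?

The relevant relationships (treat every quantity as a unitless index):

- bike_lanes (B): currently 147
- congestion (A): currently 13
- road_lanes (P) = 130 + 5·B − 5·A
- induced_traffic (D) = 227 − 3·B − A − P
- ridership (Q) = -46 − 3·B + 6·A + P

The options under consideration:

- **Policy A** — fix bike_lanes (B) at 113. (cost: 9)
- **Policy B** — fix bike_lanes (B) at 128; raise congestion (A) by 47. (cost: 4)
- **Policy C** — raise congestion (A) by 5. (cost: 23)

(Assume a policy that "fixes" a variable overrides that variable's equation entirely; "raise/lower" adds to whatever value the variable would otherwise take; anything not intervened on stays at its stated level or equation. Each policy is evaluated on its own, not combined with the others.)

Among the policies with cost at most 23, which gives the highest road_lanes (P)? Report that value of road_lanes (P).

Policy A (B := 113):
  B = 113
  A = 13
  P = 130 + 5·113 − 5·13 = 630
Policy B (B := 128, A + 47):
  B = 128
  A = 13 + 47 = 60
  P = 130 + 5·128 − 5·60 = 470
Policy C (A + 5):
  B = 147
  A = 13 + 5 = 18
  P = 130 + 5·147 − 5·18 = 775
Comparing — Policy A: P=630, Policy B: P=470, Policy C: P=775. Highest is 775 (Policy C).

775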